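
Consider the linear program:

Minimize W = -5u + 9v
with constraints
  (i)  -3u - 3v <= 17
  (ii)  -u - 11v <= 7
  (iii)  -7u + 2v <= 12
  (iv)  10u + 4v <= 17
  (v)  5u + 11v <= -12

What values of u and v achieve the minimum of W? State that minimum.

u = -5/4, v = -23/44, minimum W = 17/11

Vertices and W = -5u + 9v:
  (-146/79, -37/79) → W = 397/79
  (-5/4, -23/44) → W = 17/11
  (-52/29, -8/29) → W = 188/29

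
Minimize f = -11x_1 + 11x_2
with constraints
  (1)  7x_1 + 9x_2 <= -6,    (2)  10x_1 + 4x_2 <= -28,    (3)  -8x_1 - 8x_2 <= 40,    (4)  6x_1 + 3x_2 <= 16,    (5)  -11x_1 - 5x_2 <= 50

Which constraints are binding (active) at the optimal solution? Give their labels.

Corner points and f = -11x_1 + 11x_2:
  (-114/31, 68/31) → f = 2002/31
  (-105/16, 71/16) → f = 121
  (-4/3, -11/3) → f = -77/3
  (-25/6, -5/6) → f = 110/3

The minimum is at (-4/3, -11/3). Substituting into each constraint, equality holds for (2) and (3); the remaining constraints have slack.

(2) and (3)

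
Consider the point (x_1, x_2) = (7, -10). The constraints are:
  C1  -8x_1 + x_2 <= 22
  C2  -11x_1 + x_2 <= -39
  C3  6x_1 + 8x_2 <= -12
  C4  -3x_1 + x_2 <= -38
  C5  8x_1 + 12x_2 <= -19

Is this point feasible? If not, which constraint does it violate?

Constraint C4: -3x_1 + x_2 = -31, which is not ≤ -38. All other constraints are satisfied.

not feasible — violates C4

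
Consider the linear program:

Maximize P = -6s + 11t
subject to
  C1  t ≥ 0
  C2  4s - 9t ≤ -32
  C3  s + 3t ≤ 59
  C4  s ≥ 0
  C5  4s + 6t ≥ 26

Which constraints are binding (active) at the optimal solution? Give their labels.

Feasible corners and P = -6s + 11t:
  (145/7, 268/21) → P = 338/21
  (7/10, 58/15) → P = 115/3
  (0, 59/3) → P = 649/3
  (0, 13/3) → P = 143/3

The maximum is at (0, 59/3). Substituting into each constraint, equality holds for C3 and C4; the remaining constraints have slack.

C3 and C4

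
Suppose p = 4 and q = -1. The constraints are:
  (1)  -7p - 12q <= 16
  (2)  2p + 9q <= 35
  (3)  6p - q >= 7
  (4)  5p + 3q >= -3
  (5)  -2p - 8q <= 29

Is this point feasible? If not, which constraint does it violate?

(1): -16 ≤ 16 ✓
(2): -1 ≤ 35 ✓
(3): 25 ≥ 7 ✓
(4): 17 ≥ -3 ✓
(5): 0 ≤ 29 ✓

feasible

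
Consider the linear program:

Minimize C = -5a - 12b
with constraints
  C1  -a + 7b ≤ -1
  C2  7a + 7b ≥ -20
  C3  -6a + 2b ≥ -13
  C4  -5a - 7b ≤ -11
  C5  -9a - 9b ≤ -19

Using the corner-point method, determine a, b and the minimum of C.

a = 89/40, b = 7/40, minimum C = -529/40

Extreme points and C = -5a - 12b:
  (89/40, 7/40) → C = -529/40
  (2, 1/7) → C = -82/7
  (113/52, 1/52) → C = -577/52

The optimum lies where -a + 7b = -1 and -6a + 2b = -13.
Solving simultaneously gives a = 89/40, b = 7/40.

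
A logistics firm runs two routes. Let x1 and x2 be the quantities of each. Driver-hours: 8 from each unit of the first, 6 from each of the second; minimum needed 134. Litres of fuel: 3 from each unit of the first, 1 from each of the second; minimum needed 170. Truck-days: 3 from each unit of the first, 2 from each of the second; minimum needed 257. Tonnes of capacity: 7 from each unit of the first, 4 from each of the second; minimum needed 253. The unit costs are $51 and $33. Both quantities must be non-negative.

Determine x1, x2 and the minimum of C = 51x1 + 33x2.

x1 = 83/3, x2 = 87, minimum C = 4282

Feasible corners and C = 51x1 + 33x2:
  (0, 170) → C = 5610
  (257/3, 0) → C = 4369
  (83/3, 87) → C = 4282
The feasible region is unbounded (it extends along (0, 1), (1, 0)), but C strictly increases along every unbounded feasible direction, so there is no improving ray and the minimum is attained at a vertex.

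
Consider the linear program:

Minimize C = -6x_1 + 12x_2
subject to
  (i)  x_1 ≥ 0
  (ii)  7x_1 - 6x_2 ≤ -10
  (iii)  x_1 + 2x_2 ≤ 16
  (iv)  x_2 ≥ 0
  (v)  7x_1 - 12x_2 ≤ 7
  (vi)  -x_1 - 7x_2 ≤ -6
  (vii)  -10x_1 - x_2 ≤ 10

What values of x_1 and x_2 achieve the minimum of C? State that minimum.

x_1 = 0, x_2 = 5/3, minimum C = 20

Extreme points and C = -6x_1 + 12x_2:
  (0, 5/3) → C = 20
  (0, 8) → C = 96
  (19/5, 61/10) → C = 252/5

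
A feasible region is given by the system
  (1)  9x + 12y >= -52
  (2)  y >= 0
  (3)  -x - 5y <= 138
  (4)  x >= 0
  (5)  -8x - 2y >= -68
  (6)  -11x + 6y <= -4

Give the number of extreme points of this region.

Intersecting each pair of boundary lines and keeping only the points that satisfy every inequality leaves:
  (17/2, 0)
  (4/11, 0)
  (208/35, 358/35)

3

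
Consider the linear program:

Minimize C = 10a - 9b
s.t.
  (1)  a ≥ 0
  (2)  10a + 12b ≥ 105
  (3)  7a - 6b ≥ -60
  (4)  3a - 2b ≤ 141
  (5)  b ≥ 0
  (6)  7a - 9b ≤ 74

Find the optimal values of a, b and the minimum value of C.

a = 483/2, b = 1167/4, minimum C = -843/4

Feasible corners and C = 10a - 9b:
  (0, 35/4) → C = -315/4
  (0, 10) → C = -90
  (21/2, 0) → C = 105
  (483/2, 1167/4) → C = -843/4
  (1121/13, 765/13) → C = 4325/13
  (74/7, 0) → C = 740/7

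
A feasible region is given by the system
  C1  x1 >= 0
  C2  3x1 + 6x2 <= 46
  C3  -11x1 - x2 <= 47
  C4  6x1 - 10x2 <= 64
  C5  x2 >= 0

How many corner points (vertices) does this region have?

4

The feasible vertices (each the meet of two boundaries and inside every other half-plane) are:
  (0, 23/3)
  (0, 0)
  (422/33, 14/11)
  (32/3, 0)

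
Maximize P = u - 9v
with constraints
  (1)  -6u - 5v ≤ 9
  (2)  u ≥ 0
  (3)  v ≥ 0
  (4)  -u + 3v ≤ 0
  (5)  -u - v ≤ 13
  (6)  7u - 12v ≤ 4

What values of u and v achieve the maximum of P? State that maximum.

u = 4/7, v = 0, maximum P = 4/7

Corner points and P = u - 9v:
  (0, 0) → P = 0
  (4/7, 0) → P = 4/7
  (4/3, 4/9) → P = -8/3

At the optimal vertex, v = 0 and 7u - 12v = 4.
Solving simultaneously gives u = 4/7, v = 0.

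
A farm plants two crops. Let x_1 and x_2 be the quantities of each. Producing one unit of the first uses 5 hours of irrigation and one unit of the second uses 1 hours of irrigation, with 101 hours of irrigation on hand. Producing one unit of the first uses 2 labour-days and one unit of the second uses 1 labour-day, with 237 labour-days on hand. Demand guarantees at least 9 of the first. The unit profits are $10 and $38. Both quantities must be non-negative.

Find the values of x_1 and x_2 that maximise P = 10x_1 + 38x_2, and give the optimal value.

x_1 = 9, x_2 = 56, maximum P = 2218

Vertices and P = 10x_1 + 38x_2:
  (101/5, 0) → P = 202
  (9, 0) → P = 90
  (9, 56) → P = 2218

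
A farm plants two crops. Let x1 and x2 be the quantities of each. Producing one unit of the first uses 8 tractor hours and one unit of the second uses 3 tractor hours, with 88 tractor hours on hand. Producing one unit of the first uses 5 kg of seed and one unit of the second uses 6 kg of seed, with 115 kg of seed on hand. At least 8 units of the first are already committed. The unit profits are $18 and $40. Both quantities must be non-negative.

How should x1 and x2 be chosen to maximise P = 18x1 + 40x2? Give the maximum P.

x1 = 8, x2 = 8, maximum P = 464

Feasible corners and P = 18x1 + 40x2:
  (11, 0) → P = 198
  (8, 0) → P = 144
  (8, 8) → P = 464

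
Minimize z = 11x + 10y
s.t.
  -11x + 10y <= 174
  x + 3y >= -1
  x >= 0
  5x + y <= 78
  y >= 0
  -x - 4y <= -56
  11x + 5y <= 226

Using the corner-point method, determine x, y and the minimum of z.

Feasible corners and z = 11x + 10y:
  (0, 87/5) → z = 174
  (278/33, 80/3) → z = 1078/3
  (0, 14) → z = 140
  (256/19, 202/19) → z = 4836/19
  (82/7, 136/7) → z = 2262/7

The binding constraints are x = 0 and -x - 4y = -56.
Solving simultaneously gives x = 0, y = 14.

x = 0, y = 14, minimum z = 140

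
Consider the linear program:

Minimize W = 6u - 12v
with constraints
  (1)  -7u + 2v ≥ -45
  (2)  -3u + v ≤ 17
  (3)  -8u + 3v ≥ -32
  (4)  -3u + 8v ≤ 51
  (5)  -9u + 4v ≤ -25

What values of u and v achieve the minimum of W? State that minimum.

u = 101/15, v = 89/10, minimum W = -332/5

Vertices and W = 6u - 12v:
  (-83, -232) → W = 2286
  (-31, -76) → W = 726
  (409/55, 504/55) → W = -3594/55
  (101/15, 89/10) → W = -332/5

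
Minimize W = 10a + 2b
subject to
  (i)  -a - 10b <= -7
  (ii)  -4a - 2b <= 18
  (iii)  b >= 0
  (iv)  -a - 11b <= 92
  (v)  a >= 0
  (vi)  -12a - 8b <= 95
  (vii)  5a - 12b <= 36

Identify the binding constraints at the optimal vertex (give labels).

Extreme points and W = 10a + 2b:
  (7, 0) → W = 70
  (0, 7/10) → W = 7/5
  (36/5, 0) → W = 72
The feasible region is unbounded (it extends along (0, 1), (12, 5)), but W strictly increases along every unbounded feasible direction, so there is no improving ray and the minimum is attained at a vertex.

The minimum is at (0, 7/10). Substituting into each constraint, equality holds for (i) and (v); the remaining constraints have slack.

(i) and (v)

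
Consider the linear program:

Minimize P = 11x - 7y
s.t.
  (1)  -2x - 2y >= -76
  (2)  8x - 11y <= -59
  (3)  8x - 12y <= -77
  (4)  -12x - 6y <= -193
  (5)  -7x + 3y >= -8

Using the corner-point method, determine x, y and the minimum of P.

Feasible corners and P = 11x - 7y:
  (-35/6, 263/6) → P = -371
  (61/5, 129/5) → P = -232/5
  (209/26, 1255/78) → P = -944/39

The binding constraints are -2x - 2y = -76 and -12x - 6y = -193.
Solving simultaneously gives x = -35/6, y = 263/6.

x = -35/6, y = 263/6, minimum P = -371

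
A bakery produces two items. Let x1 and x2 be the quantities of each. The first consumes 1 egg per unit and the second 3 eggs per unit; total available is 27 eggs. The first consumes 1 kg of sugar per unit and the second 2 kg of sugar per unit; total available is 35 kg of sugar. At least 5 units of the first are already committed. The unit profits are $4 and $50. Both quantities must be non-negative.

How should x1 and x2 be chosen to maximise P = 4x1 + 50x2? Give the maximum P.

Extreme points and P = 4x1 + 50x2:
  (27, 0) → P = 108
  (5, 0) → P = 20
  (5, 22/3) → P = 1160/3

x1 = 5, x2 = 22/3, maximum P = 1160/3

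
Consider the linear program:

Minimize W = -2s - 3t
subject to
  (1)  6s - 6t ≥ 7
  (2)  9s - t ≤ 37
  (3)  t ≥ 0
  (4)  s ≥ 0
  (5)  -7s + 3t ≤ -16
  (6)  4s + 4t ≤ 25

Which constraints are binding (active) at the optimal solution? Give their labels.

Corner points and W = -2s - 3t:
  (25/8, 47/24) → W = -97/8
  (89/24, 61/24) → W = -361/24
  (37/9, 0) → W = -74/9
  (173/40, 77/40) → W = -577/40
  (16/7, 0) → W = -32/7

The minimum is at (89/24, 61/24). Substituting into each constraint, equality holds for (1) and (6); the remaining constraints have slack.

(1) and (6)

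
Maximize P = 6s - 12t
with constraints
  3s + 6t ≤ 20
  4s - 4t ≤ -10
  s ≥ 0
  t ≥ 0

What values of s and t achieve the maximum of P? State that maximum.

The optimum lies where 4s - 4t = -10 and s = 0.
Solving simultaneously gives s = 0, t = 5/2.

s = 0, t = 5/2, maximum P = -30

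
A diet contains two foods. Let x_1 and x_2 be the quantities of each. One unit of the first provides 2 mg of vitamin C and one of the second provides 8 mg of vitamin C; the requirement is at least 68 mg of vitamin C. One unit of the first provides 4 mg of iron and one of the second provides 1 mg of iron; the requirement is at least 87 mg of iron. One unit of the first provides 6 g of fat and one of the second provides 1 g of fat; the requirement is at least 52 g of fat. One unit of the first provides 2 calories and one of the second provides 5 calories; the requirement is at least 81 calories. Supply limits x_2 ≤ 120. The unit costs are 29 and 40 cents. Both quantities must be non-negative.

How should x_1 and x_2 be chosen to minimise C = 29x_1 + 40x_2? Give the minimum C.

x_1 = 59/3, x_2 = 25/3, minimum C = 2711/3

Corner points and C = 29x_1 + 40x_2:
  (0, 87) → C = 3480
  (0, 120) → C = 4800
  (81/2, 0) → C = 2349/2
  (59/3, 25/3) → C = 2711/3
The feasible region is unbounded (it extends along (1, 0)), but C strictly increases along every unbounded feasible direction, so there is no improving ray and the minimum is attained at a vertex.

The optimum lies where 4x_1 + x_2 = 87 and 2x_1 + 5x_2 = 81.
Solving simultaneously gives x_1 = 59/3, x_2 = 25/3.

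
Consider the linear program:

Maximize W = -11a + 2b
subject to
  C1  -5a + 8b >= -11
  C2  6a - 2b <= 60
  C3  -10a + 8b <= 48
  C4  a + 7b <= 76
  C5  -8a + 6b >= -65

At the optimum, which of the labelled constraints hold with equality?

Extreme points and W = -11a + 2b:
  (229/19, 117/19) → W = -2285/19
  (-59/5, -35/4) → W = 1123/10
  (13, 9) → W = -125
  (136/39, 404/39) → W = -688/39

The maximum is at (-59/5, -35/4). Substituting into each constraint, equality holds for C1 and C3; the remaining constraints have slack.

C1 and C3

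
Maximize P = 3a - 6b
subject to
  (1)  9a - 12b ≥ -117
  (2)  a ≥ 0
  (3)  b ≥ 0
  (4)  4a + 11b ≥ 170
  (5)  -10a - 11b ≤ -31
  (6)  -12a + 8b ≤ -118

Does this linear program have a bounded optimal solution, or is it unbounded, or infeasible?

unbounded

From the feasible point (98/3, 137/4), moving in the direction (1, 0) keeps every constraint satisfied while P increases without bound.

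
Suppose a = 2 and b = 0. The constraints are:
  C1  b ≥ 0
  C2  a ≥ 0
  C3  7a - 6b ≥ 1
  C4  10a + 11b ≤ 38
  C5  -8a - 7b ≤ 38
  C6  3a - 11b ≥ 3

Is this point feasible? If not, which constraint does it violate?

feasible

C1: 0 ≥ 0 ✓
C2: 2 ≥ 0 ✓
C3: 14 ≥ 1 ✓
C4: 20 ≤ 38 ✓
C5: -16 ≤ 38 ✓
C6: 6 ≥ 3 ✓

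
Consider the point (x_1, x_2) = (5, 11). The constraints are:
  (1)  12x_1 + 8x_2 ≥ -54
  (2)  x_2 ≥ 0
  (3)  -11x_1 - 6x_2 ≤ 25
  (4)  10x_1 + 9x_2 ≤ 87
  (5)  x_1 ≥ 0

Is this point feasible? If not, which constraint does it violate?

Constraint (4): 10x_1 + 9x_2 = 149, which is not ≤ 87. All other constraints are satisfied.

not feasible — violates (4)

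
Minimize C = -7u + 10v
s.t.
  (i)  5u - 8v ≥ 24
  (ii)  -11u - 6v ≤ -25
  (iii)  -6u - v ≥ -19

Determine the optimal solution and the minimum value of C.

Extreme points and C = -7u + 10v:
  (172/59, -139/118) → C = -1899/59
  (176/53, -49/53) → C = -1722/53
  (89/25, -59/25) → C = -1213/25

At the optimal vertex, -11u - 6v = -25 and -6u - v = -19.
Solving simultaneously gives u = 89/25, v = -59/25.

u = 89/25, v = -59/25, minimum C = -1213/25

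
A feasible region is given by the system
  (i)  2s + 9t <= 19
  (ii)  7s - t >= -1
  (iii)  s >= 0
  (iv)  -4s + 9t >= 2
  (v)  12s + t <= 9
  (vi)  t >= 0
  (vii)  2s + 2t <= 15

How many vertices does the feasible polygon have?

Intersecting each pair of boundary lines and keeping only the points that satisfy every inequality leaves:
  (2/13, 27/13)
  (31/53, 105/53)
  (0, 1)
  (0, 2/9)
  (79/112, 15/28)

5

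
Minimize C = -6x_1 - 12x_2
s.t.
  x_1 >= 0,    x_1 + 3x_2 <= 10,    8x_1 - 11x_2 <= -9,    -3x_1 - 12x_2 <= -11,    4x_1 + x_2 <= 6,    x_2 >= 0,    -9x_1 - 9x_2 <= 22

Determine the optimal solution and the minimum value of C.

Corner points and C = -6x_1 - 12x_2:
  (0, 10/3) → C = -40
  (0, 11/12) → C = -11
  (8/11, 34/11) → C = -456/11
  (13/129, 115/129) → C = -486/43
  (57/52, 21/13) → C = -675/26

The optimum lies where x_1 + 3x_2 = 10 and 4x_1 + x_2 = 6.
Solving simultaneously gives x_1 = 8/11, x_2 = 34/11.

x_1 = 8/11, x_2 = 34/11, minimum C = -456/11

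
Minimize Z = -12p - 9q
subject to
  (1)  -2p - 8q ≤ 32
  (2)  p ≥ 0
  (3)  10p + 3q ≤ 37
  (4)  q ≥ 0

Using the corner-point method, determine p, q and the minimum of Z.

The optimum lies where p = 0 and 10p + 3q = 37.
Solving simultaneously gives p = 0, q = 37/3.

p = 0, q = 37/3, minimum Z = -111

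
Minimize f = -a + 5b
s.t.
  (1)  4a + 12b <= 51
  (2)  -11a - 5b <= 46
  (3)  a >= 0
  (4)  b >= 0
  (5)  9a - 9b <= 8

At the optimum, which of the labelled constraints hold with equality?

Corner points and f = -a + 5b:
  (0, 17/4) → f = 85/4
  (185/48, 427/144) → f = 395/36
  (0, 0) → f = 0
  (8/9, 0) → f = -8/9

The minimum is at (8/9, 0). Substituting into each constraint, equality holds for (4) and (5); the remaining constraints have slack.

(4) and (5)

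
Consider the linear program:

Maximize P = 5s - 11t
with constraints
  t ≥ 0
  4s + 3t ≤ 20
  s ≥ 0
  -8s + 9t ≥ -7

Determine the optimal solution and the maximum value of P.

Vertices and P = 5s - 11t:
  (0, 0) → P = 0
  (7/8, 0) → P = 35/8
  (0, 20/3) → P = -220/3
  (67/20, 11/5) → P = -149/20

The optimum lies where t = 0 and -8s + 9t = -7.
Solving simultaneously gives s = 7/8, t = 0.

s = 7/8, t = 0, maximum P = 35/8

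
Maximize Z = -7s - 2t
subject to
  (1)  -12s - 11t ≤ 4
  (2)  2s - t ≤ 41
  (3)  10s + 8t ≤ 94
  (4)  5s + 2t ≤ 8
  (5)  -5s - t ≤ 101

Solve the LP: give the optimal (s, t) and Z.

s = -1107/43, t = 1192/43, maximum Z = 5365/43

Extreme points and Z = -7s - 2t:
  (96/31, -116/31) → Z = -440/31
  (-1107/43, 1192/43) → Z = 5365/43
  (-31/5, 39/2) → Z = 22/5
  (-451/15, 148/3) → Z = 559/5

At the optimal vertex, -12s - 11t = 4 and -5s - t = 101.
Solving simultaneously gives s = -1107/43, t = 1192/43.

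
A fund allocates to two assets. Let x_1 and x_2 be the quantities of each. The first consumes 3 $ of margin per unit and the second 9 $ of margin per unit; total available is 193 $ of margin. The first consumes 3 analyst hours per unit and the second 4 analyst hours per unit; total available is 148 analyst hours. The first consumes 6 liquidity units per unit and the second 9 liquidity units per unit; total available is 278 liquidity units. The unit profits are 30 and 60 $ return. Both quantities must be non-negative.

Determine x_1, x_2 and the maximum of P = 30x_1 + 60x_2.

x_1 = 85/3, x_2 = 12, maximum P = 1570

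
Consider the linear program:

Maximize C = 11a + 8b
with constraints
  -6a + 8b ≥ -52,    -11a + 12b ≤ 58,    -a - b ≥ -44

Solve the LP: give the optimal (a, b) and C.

a = 202/7, b = 106/7, maximum C = 3070/7

Corner points and C = 11a + 8b:
  (-68, -115/2) → C = -1208
  (202/7, 106/7) → C = 3070/7
  (470/23, 542/23) → C = 9506/23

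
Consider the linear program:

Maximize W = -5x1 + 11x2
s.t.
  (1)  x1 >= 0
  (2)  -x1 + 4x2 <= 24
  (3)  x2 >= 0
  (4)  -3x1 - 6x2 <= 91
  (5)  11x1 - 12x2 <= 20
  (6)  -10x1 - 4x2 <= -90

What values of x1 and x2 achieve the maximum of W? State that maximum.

Corner points and W = -5x1 + 11x2:
  (23/2, 71/8) → W = 321/8
  (6, 15/2) → W = 105/2
  (290/41, 395/82) → W = 1445/82

The optimum lies where -x1 + 4x2 = 24 and -10x1 - 4x2 = -90.
Solving simultaneously gives x1 = 6, x2 = 15/2.

x1 = 6, x2 = 15/2, maximum W = 105/2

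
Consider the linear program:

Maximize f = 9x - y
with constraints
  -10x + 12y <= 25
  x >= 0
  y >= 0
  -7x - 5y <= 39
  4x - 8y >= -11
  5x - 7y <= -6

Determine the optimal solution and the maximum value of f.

Feasible corners and f = 9x - y:
  (0, 11/8) → f = -11/8
  (0, 6/7) → f = -6/7
  (29/12, 31/12) → f = 115/6

x = 29/12, y = 31/12, maximum f = 115/6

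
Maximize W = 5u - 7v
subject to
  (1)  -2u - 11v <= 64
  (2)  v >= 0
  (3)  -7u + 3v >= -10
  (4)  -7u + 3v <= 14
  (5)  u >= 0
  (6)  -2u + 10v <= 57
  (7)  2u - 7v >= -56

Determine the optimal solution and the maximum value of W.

u = 10/7, v = 0, maximum W = 50/7

Extreme points and W = 5u - 7v:
  (10/7, 0) → W = 50/7
  (0, 0) → W = 0
  (271/64, 419/64) → W = -789/32
  (0, 14/3) → W = -98/3
  (31/64, 371/64) → W = -1221/32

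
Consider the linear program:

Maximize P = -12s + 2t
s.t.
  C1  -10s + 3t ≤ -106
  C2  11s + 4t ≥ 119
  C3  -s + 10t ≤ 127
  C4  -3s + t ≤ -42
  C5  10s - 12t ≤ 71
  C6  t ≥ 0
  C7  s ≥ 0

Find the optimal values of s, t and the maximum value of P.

Vertices and P = -12s + 2t:
  (547/29, 423/29) → P = -5718/29
  (1117/44, 1341/88) → P = -12063/44
  (433/26, 207/26) → P = -2391/13

At the optimal vertex, -3s + t = -42 and 10s - 12t = 71.
Solving simultaneously gives s = 433/26, t = 207/26.

s = 433/26, t = 207/26, maximum P = -2391/13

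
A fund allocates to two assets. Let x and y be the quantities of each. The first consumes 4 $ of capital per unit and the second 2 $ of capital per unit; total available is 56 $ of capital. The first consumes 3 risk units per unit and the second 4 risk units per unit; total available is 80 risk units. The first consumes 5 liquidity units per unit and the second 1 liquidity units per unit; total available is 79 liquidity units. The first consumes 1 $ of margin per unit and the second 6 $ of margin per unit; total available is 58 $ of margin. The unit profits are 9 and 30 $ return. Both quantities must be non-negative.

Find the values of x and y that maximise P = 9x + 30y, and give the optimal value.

x = 10, y = 8, maximum P = 330

Extreme points and P = 9x + 30y:
  (0, 0) → P = 0
  (0, 29/3) → P = 290
  (14, 0) → P = 126
  (10, 8) → P = 330

The binding constraints are 4x + 2y = 56 and x + 6y = 58.
Solving simultaneously gives x = 10, y = 8.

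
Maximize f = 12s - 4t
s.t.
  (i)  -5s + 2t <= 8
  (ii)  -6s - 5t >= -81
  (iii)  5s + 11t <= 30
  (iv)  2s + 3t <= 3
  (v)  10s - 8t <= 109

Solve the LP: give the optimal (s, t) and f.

s = 351/46, t = -94/23, maximum f = 2482/23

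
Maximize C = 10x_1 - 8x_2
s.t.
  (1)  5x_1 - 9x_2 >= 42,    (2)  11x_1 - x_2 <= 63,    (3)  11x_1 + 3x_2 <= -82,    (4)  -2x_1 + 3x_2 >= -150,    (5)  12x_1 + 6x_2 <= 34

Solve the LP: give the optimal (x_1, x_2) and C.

The feasible region is unbounded (it extends along (-3, -2), (-9, -5)), but C strictly decreases along every unbounded feasible direction, so there is no improving ray and the maximum is attained at a vertex.

x_1 = 39/31, x_2 = -1524/31, maximum C = 12582/31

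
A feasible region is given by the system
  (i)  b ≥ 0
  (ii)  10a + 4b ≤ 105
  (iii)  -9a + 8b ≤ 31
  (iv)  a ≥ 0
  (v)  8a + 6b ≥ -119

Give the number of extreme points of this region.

4

Intersecting each pair of boundary lines and keeping only the points that satisfy every inequality leaves:
  (21/2, 0)
  (0, 0)
  (179/29, 1255/116)
  (0, 31/8)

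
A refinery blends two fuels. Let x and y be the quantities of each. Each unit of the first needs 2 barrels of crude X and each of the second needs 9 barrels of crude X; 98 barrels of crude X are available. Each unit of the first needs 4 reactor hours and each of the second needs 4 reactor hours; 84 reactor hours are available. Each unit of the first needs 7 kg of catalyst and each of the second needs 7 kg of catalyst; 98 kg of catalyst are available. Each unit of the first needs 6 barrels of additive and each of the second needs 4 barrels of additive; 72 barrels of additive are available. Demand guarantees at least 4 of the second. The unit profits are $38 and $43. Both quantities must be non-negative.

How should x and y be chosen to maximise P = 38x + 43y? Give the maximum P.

Feasible corners and P = 38x + 43y:
  (0, 98/9) → P = 4214/9
  (0, 4) → P = 172
  (4, 10) → P = 582
  (8, 6) → P = 562
  (28/3, 4) → P = 1580/3

x = 4, y = 10, maximum P = 582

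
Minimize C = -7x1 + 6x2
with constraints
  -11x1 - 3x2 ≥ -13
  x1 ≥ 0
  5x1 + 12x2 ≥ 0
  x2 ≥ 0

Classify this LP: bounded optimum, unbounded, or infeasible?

bounded optimum

Vertices and C = -7x1 + 6x2:
  (0, 13/3) → C = 26
  (13/11, 0) → C = -91/11
  (0, 0) → C = 0
The feasible region has finitely many vertices and no improving ray; the minimum is -91/11 at (13/11, 0).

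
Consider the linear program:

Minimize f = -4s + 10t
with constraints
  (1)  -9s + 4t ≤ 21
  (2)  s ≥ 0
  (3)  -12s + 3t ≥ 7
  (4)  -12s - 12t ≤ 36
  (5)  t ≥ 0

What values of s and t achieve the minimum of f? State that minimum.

Corner points and f = -4s + 10t:
  (0, 21/4) → f = 105/2
  (5/3, 9) → f = 250/3
  (0, 7/3) → f = 70/3

The binding constraints are s = 0 and -12s + 3t = 7.
Solving simultaneously gives s = 0, t = 7/3.

s = 0, t = 7/3, minimum f = 70/3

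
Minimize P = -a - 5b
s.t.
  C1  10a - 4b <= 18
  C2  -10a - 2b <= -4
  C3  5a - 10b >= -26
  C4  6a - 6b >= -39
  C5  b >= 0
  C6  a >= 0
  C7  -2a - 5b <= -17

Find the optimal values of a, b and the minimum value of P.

a = 71/20, b = 35/8, minimum P = -1017/40

Feasible corners and P = -a - 5b:
  (71/20, 35/8) → P = -1017/40
  (79/29, 67/29) → P = -414/29
  (8/9, 137/45) → P = -145/9

The binding constraints are 10a - 4b = 18 and 5a - 10b = -26.
Solving simultaneously gives a = 71/20, b = 35/8.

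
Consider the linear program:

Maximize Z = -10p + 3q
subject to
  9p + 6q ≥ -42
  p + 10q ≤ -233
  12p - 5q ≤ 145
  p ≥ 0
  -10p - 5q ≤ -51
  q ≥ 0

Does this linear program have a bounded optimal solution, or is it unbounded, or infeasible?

infeasible

The boundaries 12p - 5q = 145 and q = 0 meet at (145/12, 0), but that point violates p + 10q ≤ -233. Every candidate vertex is excluded by some other constraint, so the feasible region is empty.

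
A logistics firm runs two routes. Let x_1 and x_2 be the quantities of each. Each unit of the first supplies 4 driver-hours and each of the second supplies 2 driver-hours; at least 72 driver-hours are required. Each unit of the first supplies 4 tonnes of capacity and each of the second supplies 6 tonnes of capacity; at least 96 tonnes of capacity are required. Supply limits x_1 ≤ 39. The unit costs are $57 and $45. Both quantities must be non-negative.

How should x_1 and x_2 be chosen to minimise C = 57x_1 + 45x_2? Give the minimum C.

Corner points and C = 57x_1 + 45x_2:
  (0, 36) → C = 1620
  (24, 0) → C = 1368
  (39, 0) → C = 2223
  (15, 6) → C = 1125
The feasible region is unbounded (it extends along (0, 1)), but C strictly increases along every unbounded feasible direction, so there is no improving ray and the minimum is attained at a vertex.

x_1 = 15, x_2 = 6, minimum C = 1125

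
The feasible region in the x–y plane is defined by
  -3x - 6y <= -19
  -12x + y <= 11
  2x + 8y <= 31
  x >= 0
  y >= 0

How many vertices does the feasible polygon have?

The feasible vertices (each the meet of two boundaries and inside every other half-plane) are:
  (0, 19/6)
  (19/3, 0)
  (0, 31/8)
  (31/2, 0)

4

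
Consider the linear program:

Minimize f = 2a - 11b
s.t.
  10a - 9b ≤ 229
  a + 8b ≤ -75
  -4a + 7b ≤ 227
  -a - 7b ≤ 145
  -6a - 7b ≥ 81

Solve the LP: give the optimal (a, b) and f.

a = -2341/39, b = -73/39, minimum f = -1293/13

Extreme points and f = 2a - 11b:
  (298/79, -1679/79) → f = 19065/79
  (437/62, -546/31) → f = 6443/31
  (-2341/39, -73/39) → f = -1293/13
  (-3, -9) → f = 93
  (-372/5, -353/35) → f = -265/7

The binding constraints are a + 8b = -75 and -4a + 7b = 227.
Solving simultaneously gives a = -2341/39, b = -73/39.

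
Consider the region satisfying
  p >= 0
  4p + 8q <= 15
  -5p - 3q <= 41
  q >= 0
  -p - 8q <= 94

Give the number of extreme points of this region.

Intersecting each pair of boundary lines and keeping only the points that satisfy every inequality leaves:
  (0, 15/8)
  (0, 0)
  (15/4, 0)

3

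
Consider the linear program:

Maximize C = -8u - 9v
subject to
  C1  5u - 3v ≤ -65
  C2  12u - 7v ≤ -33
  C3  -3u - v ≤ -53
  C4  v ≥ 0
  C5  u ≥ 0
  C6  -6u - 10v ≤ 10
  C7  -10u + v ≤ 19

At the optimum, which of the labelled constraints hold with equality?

C1 and C3

Vertices and C = -8u - 9v:
  (356, 615) → C = -8383
  (47/7, 230/7) → C = -2446/7
  (34/13, 587/13) → C = -5555/13
The feasible region is unbounded (it extends along (7, 12), (1, 10)), but C strictly decreases along every unbounded feasible direction, so there is no improving ray and the maximum is attained at a vertex.

The maximum is at (47/7, 230/7). Substituting into each constraint, equality holds for C1 and C3; the remaining constraints have slack.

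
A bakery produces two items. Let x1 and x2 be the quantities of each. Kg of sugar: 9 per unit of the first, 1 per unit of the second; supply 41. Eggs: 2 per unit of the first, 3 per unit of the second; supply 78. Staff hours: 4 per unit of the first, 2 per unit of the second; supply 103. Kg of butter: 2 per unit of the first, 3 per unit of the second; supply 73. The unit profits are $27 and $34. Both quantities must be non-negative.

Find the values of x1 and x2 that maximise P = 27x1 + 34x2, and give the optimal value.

x1 = 2, x2 = 23, maximum P = 836

Corner points and P = 27x1 + 34x2:
  (0, 0) → P = 0
  (0, 73/3) → P = 2482/3
  (41/9, 0) → P = 123
  (2, 23) → P = 836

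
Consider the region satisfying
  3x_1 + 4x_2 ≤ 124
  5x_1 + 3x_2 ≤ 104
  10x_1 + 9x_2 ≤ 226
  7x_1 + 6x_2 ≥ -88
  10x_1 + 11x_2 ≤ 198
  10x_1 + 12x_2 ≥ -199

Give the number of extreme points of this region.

The feasible vertices (each the meet of two boundaries and inside every other half-plane) are:
  (-548/5, 566/5)
  (-572/7, 646/7)
  (22, -2)
  (123/2, -407/6)
  (23/4, -171/8)

5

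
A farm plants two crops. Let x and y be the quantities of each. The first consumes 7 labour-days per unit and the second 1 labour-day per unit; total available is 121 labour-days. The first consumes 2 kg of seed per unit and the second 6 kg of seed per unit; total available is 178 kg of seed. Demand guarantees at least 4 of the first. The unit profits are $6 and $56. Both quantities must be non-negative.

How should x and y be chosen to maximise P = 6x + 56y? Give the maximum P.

x = 4, y = 85/3, maximum P = 4832/3

Vertices and P = 6x + 56y:
  (121/7, 0) → P = 726/7
  (4, 0) → P = 24
  (137/10, 251/10) → P = 7439/5
  (4, 85/3) → P = 4832/3

The optimum lies where 2x + 6y = 178 and x = 4.
Solving simultaneously gives x = 4, y = 85/3.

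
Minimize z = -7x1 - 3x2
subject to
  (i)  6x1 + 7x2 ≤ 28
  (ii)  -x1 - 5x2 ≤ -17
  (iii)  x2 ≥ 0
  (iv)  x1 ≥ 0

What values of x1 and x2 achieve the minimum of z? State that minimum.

x1 = 21/23, x2 = 74/23, minimum z = -369/23

Corner points and z = -7x1 - 3x2:
  (21/23, 74/23) → z = -369/23
  (0, 4) → z = -12
  (0, 17/5) → z = -51/5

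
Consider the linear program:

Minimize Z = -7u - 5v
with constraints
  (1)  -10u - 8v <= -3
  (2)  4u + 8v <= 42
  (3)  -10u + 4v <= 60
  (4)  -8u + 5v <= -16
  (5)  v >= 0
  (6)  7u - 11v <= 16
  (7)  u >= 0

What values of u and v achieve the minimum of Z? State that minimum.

u = 59/10, v = 23/10, minimum Z = -264/5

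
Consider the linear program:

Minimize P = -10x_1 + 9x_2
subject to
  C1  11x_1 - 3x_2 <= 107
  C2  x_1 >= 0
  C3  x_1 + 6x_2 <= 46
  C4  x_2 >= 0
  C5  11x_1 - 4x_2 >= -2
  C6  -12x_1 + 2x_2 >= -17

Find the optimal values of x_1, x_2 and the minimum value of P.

Extreme points and P = -10x_1 + 9x_2:
  (0, 0) → P = 0
  (0, 1/2) → P = 9/2
  (86/35, 254/35) → P = 1426/35
  (97/37, 535/74) → P = 2875/74
  (17/12, 0) → P = -85/6

x_1 = 17/12, x_2 = 0, minimum P = -85/6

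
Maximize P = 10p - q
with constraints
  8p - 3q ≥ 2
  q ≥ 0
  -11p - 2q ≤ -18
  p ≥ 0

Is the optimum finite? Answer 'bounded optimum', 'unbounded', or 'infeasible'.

unbounded

From the feasible point (58/49, 122/49), moving in the direction (3, 8) keeps every constraint satisfied while P increases without bound.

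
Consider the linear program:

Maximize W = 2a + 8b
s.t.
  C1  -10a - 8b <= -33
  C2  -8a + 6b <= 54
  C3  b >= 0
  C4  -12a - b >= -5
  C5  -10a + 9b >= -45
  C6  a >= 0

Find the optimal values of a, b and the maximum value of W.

Vertices and W = 2a + 8b:
  (7/86, 173/43) → W = 1391/43
  (0, 33/8) → W = 33
  (0, 5) → W = 40

a = 0, b = 5, maximum W = 40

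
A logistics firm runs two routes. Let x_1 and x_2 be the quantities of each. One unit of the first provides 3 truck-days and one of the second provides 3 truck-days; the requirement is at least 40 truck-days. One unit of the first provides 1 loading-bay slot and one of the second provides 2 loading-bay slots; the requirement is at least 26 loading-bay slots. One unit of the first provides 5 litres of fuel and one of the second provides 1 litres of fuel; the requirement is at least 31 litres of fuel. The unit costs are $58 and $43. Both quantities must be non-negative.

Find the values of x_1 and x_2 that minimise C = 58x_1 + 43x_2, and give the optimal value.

Vertices and C = 58x_1 + 43x_2:
  (0, 31) → C = 1333
  (26, 0) → C = 1508
  (4, 11) → C = 705
The feasible region is unbounded (it extends along (0, 1), (1, 0)), but C strictly increases along every unbounded feasible direction, so there is no improving ray and the minimum is attained at a vertex.

The optimum lies where x_1 + 2x_2 = 26 and 5x_1 + x_2 = 31.
Solving simultaneously gives x_1 = 4, x_2 = 11.

x_1 = 4, x_2 = 11, minimum C = 705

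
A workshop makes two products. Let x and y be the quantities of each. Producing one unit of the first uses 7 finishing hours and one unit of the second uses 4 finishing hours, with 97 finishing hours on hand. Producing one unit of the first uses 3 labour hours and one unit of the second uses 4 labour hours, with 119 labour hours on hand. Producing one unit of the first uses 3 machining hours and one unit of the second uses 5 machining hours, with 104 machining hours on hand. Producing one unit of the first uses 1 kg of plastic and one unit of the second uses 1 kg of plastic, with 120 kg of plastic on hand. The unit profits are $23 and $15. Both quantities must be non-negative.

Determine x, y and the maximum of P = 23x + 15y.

x = 3, y = 19, maximum P = 354

Vertices and P = 23x + 15y:
  (0, 0) → P = 0
  (0, 104/5) → P = 312
  (97/7, 0) → P = 2231/7
  (3, 19) → P = 354

The optimum lies where 7x + 4y = 97 and 3x + 5y = 104.
Solving simultaneously gives x = 3, y = 19.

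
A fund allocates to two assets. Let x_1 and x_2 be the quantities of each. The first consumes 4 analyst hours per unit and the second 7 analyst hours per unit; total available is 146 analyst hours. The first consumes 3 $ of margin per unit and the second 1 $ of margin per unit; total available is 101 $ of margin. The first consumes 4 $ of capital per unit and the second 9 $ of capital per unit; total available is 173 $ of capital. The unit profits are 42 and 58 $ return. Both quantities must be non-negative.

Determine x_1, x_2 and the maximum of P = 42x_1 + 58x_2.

x_1 = 33, x_2 = 2, maximum P = 1502

Extreme points and P = 42x_1 + 58x_2:
  (0, 0) → P = 0
  (0, 173/9) → P = 10034/9
  (101/3, 0) → P = 1414
  (33, 2) → P = 1502
  (103/8, 27/2) → P = 5295/4

The optimum lies where 4x_1 + 7x_2 = 146 and 3x_1 + x_2 = 101.
Solving simultaneously gives x_1 = 33, x_2 = 2.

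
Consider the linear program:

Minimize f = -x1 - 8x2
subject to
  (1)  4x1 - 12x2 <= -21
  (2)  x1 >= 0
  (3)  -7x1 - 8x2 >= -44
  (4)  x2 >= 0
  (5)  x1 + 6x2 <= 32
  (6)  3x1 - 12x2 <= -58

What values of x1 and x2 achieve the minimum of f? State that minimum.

Extreme points and f = -x1 - 8x2:
  (0, 16/3) → f = -128/3
  (0, 29/6) → f = -116/3
  (4/17, 90/17) → f = -724/17
  (16/27, 269/54) → f = -364/9

x1 = 0, x2 = 16/3, minimum f = -128/3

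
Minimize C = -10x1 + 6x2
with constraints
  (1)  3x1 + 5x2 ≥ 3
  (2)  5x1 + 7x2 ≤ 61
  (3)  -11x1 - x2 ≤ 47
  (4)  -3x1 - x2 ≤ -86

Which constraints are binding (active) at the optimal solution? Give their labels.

(1) and (2)

Extreme points and C = -10x1 + 6x2:
  (71, -42) → C = -962
  (427/12, -83/4) → C = -1441/3
  (541/16, -247/16) → C = -1723/4

The minimum is at (71, -42). Substituting into each constraint, equality holds for (1) and (2); the remaining constraints have slack.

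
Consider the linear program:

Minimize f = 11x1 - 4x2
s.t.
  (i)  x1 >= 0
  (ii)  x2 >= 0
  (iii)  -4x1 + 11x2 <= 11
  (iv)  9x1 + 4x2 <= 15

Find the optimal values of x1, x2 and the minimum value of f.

Vertices and f = 11x1 - 4x2:
  (0, 0) → f = 0
  (0, 1) → f = -4
  (5/3, 0) → f = 55/3
  (121/115, 159/115) → f = 139/23

The binding constraints are x1 = 0 and -4x1 + 11x2 = 11.
Solving simultaneously gives x1 = 0, x2 = 1.

x1 = 0, x2 = 1, minimum f = -4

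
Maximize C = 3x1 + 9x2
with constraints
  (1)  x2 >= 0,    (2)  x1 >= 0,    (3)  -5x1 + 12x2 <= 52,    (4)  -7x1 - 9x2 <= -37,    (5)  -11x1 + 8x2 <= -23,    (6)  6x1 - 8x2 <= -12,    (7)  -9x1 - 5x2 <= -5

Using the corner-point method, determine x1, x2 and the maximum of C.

Extreme points and C = 3x1 + 9x2:
  (173/23, 687/92) → C = 8259/92
  (17/2, 63/8) → C = 771/8
  (7, 27/4) → C = 327/4

x1 = 17/2, x2 = 63/8, maximum C = 771/8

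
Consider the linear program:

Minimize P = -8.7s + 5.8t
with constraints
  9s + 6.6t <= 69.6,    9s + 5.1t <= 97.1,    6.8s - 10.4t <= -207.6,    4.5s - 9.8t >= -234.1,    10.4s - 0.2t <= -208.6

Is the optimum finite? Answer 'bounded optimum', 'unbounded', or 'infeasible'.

Extreme points and P = -8.7s + 5.8t:
  (-26599/1335, 9257/1335) → P = 2851019/13350
  (-99873/5051, 74797/5051) → P = 13027177/50510
The feasible region has finitely many vertices and no improving ray; the minimum is 2851019/13350 at (-26599/1335, 9257/1335).

bounded optimum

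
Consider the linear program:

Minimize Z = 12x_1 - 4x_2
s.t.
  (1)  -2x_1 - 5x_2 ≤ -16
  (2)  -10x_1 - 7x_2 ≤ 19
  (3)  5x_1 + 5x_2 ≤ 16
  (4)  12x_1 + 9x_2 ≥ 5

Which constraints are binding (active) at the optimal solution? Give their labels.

Vertices and Z = 12x_1 - 4x_2:
  (0, 16/5) → Z = -64/5
  (-17/6, 13/3) → Z = -154/3
  (-119/15, 167/15) → Z = -2096/15

The minimum is at (-119/15, 167/15). Substituting into each constraint, equality holds for (3) and (4); the remaining constraints have slack.

(3) and (4)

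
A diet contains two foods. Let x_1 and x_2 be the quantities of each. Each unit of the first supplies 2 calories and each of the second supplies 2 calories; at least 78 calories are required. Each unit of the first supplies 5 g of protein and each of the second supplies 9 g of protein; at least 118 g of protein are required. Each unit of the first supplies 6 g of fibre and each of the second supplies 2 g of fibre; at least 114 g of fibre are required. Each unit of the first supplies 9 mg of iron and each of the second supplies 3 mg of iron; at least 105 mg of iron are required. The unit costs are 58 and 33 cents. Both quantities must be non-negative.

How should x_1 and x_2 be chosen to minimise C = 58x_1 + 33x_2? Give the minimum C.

Vertices and C = 58x_1 + 33x_2:
  (0, 57) → C = 1881
  (39, 0) → C = 2262
  (9, 30) → C = 1512
The feasible region is unbounded (it extends along (0, 1), (1, 0)), but C strictly increases along every unbounded feasible direction, so there is no improving ray and the minimum is attained at a vertex.

x_1 = 9, x_2 = 30, minimum C = 1512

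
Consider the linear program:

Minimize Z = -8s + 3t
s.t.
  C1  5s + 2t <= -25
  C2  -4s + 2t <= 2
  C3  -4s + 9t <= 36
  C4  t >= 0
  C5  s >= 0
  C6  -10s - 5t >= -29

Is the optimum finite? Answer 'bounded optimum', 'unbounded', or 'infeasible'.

infeasible

The boundaries 5s + 2t = -25 and s = 0 meet at (0, -25/2), but that point violates t ≥ 0. Every candidate vertex is excluded by some other constraint, so the feasible region is empty.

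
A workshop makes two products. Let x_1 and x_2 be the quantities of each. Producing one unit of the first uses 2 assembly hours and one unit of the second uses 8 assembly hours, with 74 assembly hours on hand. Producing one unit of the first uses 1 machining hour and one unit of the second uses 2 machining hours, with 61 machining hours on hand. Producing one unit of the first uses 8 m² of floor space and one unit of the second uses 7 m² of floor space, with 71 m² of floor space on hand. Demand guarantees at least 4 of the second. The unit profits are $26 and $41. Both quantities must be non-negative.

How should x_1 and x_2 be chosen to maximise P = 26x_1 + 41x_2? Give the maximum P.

x_1 = 1, x_2 = 9, maximum P = 395

Feasible corners and P = 26x_1 + 41x_2:
  (0, 37/4) → P = 1517/4
  (0, 4) → P = 164
  (1, 9) → P = 395
  (43/8, 4) → P = 1215/4

The binding constraints are 2x_1 + 8x_2 = 74 and 8x_1 + 7x_2 = 71.
Solving simultaneously gives x_1 = 1, x_2 = 9.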